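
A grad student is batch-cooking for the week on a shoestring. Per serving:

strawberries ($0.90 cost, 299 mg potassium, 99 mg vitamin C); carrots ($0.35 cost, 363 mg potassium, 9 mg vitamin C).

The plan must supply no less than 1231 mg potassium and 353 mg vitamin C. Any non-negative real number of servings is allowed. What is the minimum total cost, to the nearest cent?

The cheapest plan sits at a corner of the feasible region — with two constraints it uses at most two foods.
strawberries only: max(1231/299, 353/99) = 4.117 servings → $3.71.
carrots only: max(1231/363, 353/9) = 39.22 servings → $13.73.
strawberries + carrots with both tight: 3.521 servings and 0.4909 servings → $3.34.
The minimum over all feasible corners is $3.34.

$3.34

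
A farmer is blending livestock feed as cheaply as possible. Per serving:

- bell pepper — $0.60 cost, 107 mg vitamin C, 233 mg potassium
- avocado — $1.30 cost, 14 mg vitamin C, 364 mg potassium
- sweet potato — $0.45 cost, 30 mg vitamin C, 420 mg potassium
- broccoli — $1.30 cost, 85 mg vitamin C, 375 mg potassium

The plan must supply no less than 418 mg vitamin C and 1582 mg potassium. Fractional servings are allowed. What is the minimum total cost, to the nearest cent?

This is a tiny linear program; its minimum lies at a vertex of the feasible set. List the vertices and price them.
bell pepper only: max(418/107, 1582/233) = 6.79 servings → $4.07.
avocado only: max(418/14, 1582/364) = 29.86 servings → $38.81.
sweet potato only: max(418/30, 1582/420) = 13.93 servings → $6.27.
broccoli only: max(418/85, 1582/375) = 4.918 servings → $6.39.
bell pepper + avocado with both tight: 3.643 servings and 2.014 servings → $4.80.
bell pepper + sweet potato with both tight: 3.375 servings and 1.894 servings → $2.88.
bell pepper + broccoli with both tight: 1.096 servings and 3.537 servings → $5.26.
avocado + sweet potato: the both-tight solution has a negative serving — not a feasible corner.
avocado + broccoli with both targets exact would need a negative amount; discard.
sweet potato + broccoli: intersection lies outside the first quadrant.
Cheapest feasible corner: $2.88.

$2.88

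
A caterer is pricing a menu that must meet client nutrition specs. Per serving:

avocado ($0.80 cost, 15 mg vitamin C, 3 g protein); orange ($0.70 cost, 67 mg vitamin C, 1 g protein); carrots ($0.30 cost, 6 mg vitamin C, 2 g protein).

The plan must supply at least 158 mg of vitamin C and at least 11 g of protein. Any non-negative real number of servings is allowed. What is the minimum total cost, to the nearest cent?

$2.72

With two linear requirements the optimum uses one or two foods; enumerate the corners.
avocado only: max(158/15, 11/3) = 10.53 servings → $8.43.
orange only: max(158/67, 11/1) = 11 servings → $7.70.
carrots only: max(158/6, 11/2) = 26.33 servings → $7.90.
avocado + orange with both tight: 3.113 servings and 1.661 servings → $3.65.
avocado + carrots: the both-tight solution has a negative serving — not a feasible corner.
orange + carrots with both tight: 1.953 servings and 4.523 servings → $2.72.
So the least-cost plan costs $2.72.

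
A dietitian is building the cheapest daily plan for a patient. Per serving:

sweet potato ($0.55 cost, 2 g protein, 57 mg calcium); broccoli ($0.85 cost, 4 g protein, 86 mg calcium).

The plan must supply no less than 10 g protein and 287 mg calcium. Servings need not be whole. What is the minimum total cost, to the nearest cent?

$2.77

This is a tiny linear program; its minimum lies at a vertex of the feasible set. List the vertices and price them.
sweet potato only: max(10/2, 287/57) = 5.035 servings → $2.77.
broccoli only: max(10/4, 287/86) = 3.337 servings → $2.84.
sweet potato + broccoli: intersection lies outside the first quadrant.
So the least-cost plan costs $2.77.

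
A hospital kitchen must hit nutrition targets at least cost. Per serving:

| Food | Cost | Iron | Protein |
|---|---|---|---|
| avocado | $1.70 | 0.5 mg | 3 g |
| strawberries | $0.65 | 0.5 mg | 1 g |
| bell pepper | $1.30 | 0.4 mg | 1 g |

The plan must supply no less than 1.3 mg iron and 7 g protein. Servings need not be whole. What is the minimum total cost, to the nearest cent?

Compare the cost at each extreme point of the feasible region.
avocado only: max(1.3/0.5, 7/3) = 2.6 servings → $4.42.
strawberries only: max(1.3/0.5, 7/1) = 7 servings → $4.55.
bell pepper only: max(1.3/0.4, 7/1) = 7 servings → $9.10.
avocado + strawberries with both tight: 2.2 servings and 0.4 servings → $4.00.
avocado + bell pepper with both tight: 2.143 servings and 0.5714 servings → $4.39.
strawberries + bell pepper: the both-tight solution has a negative serving — not a feasible corner.
Cheapest feasible corner: $4.00.

$4.00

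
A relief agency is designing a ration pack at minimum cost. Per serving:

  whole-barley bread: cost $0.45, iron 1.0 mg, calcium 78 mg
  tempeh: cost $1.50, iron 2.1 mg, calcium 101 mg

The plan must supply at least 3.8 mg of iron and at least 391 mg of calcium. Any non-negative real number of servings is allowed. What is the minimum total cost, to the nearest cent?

$2.26

The cheapest plan sits at a corner of the feasible region — with two constraints it uses at most two foods.
whole-barley bread only: max(3.8/1.0, 391/78) = 5.013 servings → $2.26.
tempeh only: max(3.8/2.1, 391/101) = 3.871 servings → $5.81.
whole-barley bread + tempeh: the both-tight solution has a negative serving — not a feasible corner.
Cheapest feasible corner: $2.26.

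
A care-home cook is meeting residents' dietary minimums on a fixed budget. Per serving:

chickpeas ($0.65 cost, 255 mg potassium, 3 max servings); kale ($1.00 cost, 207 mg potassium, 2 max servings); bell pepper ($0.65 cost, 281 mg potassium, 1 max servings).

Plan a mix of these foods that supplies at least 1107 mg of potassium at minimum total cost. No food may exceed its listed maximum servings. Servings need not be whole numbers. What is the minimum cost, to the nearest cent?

Cost per mg of potassium: bell pepper $0.0023, chickpeas $0.0025, kale $0.0048.
Take 1 serving of bell pepper: +281.0 mg potassium for $0.65 (total $0.65, still need 826.0 mg).
Take 3 servings of chickpeas: +765.0 mg potassium for $1.95 (total $2.60, still need 61.0 mg).
Take 0.2947 servings of kale: +61.0 mg potassium for $0.29 (total $2.89, still need 0.0 mg).
Greedy by cheapest-per-mg is optimal for a single linear constraint, so the minimum cost is $2.89.

$2.89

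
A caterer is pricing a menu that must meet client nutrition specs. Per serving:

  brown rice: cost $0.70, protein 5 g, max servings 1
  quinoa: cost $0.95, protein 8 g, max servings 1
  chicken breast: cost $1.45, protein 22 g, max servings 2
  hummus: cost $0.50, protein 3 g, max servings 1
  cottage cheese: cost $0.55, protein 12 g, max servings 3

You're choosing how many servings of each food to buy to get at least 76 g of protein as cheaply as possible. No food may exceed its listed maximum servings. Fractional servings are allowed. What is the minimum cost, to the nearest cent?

$4.29

Cost per g of protein: cottage cheese $0.0458, chicken breast $0.0659, quinoa $0.1187, brown rice $0.1400, hummus $0.1667.
Take 3 servings of cottage cheese: +36.0 g protein for $1.65 (total $1.65, still need 40.0 g).
Take 1.818 servings of chicken breast: +40.0 g protein for $2.64 (total $4.29, still need 0.0 g).
Filling from the cheapest source first is optimal under one linear minimum: $4.29.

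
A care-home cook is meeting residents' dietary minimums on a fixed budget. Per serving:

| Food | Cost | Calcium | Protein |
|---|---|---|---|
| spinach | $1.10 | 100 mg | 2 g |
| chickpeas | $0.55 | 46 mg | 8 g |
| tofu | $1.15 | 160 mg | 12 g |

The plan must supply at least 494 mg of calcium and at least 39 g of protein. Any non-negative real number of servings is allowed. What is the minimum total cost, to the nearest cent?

$3.64

This is a tiny linear program; its minimum lies at a vertex of the feasible set. List the vertices and price them.
spinach only: max(494/100, 39/2) = 19.5 servings → $21.45.
chickpeas only: max(494/46, 39/8) = 10.74 servings → $5.91.
tofu only: max(494/160, 39/12) = 3.25 servings → $3.74.
spinach + chickpeas with both tight: 3.048 servings and 4.113 servings → $5.61.
spinach + tofu: the both-tight solution has a negative serving — not a feasible corner.
chickpeas + tofu with both tight: 0.4286 servings and 2.964 servings → $3.64.
Cheapest feasible corner: $3.64.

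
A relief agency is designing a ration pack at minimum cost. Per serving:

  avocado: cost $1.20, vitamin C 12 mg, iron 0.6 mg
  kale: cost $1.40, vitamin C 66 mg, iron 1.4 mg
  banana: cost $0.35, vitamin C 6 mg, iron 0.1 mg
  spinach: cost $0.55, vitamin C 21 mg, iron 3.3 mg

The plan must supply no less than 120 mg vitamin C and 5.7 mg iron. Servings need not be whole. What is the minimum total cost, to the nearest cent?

At the optimum either one food covers both requirements or two foods hit both targets exactly; no other combination can be cheaper.
avocado only: max(120/12, 5.7/0.6) = 10 servings → $12.00.
kale only: max(120/66, 5.7/1.4) = 4.071 servings → $5.70.
banana only: max(120/6, 5.7/0.1) = 57 servings → $19.95.
spinach only: max(120/21, 5.7/3.3) = 5.714 servings → $3.14.
avocado + kale with both tight: 9.132 servings and 0.1579 servings → $11.18.
avocado + banana with both tight: 9.25 servings and 1.5 servings → $11.62.
avocado + spinach: the both-tight solution has a negative serving — not a feasible corner.
kale + banana: intersection lies outside the first quadrant.
kale + spinach with both tight: 1.467 servings and 1.105 servings → $2.66.
banana + spinach with both tight: 15.61 servings and 1.254 servings → $6.15.
So the least-cost plan costs $2.66.

$2.66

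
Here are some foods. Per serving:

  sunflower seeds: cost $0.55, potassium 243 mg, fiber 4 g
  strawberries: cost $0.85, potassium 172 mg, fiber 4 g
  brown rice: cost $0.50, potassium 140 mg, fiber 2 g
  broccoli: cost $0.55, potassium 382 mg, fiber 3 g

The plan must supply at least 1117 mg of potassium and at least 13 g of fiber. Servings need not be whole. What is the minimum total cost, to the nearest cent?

With two linear requirements the optimum uses one or two foods; enumerate the corners.
sunflower seeds only: max(1117/243, 13/4) = 4.597 servings → $2.53.
strawberries only: max(1117/172, 13/4) = 6.494 servings → $5.52.
brown rice only: max(1117/140, 13/2) = 7.979 servings → $3.99.
broccoli only: max(1117/382, 13/3) = 4.333 servings → $2.38.
sunflower seeds + strawberries: intersection lies outside the first quadrant.
sunflower seeds + brown rice: intersection lies outside the first quadrant.
sunflower seeds + broccoli with both tight: 2.021 servings and 1.638 servings → $2.01.
strawberries + brown rice with both targets exact would need a negative amount; discard.
strawberries + broccoli with both tight: 1.596 servings and 2.206 servings → $2.57.
brown rice + broccoli with both tight: 4.695 servings and 1.203 servings → $3.01.
The minimum over all feasible corners is $2.01.

$2.01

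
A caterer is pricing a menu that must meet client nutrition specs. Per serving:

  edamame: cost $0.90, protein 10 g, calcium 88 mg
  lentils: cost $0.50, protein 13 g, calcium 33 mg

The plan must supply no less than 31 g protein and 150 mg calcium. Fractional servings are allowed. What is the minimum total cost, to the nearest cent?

Two binding constraints pin down two serving amounts, so the optimal mix uses at most two foods. The candidates are each food alone (scaled to the tighter of protein/calcium) and each pair with both constraints tight.
edamame only: max(31/10, 150/88) = 3.1 servings → $2.79.
lentils only: max(31/13, 150/33) = 4.545 servings → $2.27.
edamame + lentils with both tight: 1.139 servings and 1.509 servings → $1.78.
The minimum over all feasible corners is $1.78.

$1.78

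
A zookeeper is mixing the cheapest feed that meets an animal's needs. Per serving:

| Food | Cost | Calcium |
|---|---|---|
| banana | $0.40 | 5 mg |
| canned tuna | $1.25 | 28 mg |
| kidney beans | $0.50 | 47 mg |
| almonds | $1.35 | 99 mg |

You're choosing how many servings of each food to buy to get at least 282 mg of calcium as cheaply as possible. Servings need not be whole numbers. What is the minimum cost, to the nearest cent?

Cost per mg of calcium: kidney beans $0.0106, almonds $0.0136, canned tuna $0.0446, banana $0.0800.
With no serving limits, use only kidney beans: 282 mg / 47 mg = 6 servings × $0.50 = $3.00.

$3.00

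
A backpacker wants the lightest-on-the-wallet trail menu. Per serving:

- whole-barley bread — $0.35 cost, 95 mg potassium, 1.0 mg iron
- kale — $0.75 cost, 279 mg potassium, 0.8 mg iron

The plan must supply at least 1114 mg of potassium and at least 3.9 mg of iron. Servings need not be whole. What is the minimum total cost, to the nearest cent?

Compare the cost at each extreme point of the feasible region.
whole-barley bread only: max(1114/95, 3.9/1.0) = 11.73 servings → $4.10.
kale only: max(1114/279, 3.9/0.8) = 4.875 servings → $3.66.
whole-barley bread + kale with both tight: 0.97 servings and 3.663 servings → $3.09.
So the least-cost plan costs $3.09.

$3.09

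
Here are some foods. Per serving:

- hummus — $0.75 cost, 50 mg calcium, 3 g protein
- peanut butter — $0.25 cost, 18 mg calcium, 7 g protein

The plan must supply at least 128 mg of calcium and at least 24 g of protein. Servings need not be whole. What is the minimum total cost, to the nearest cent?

Two binding constraints pin down two serving amounts, so the optimal mix uses at most two foods. The candidates are each food alone (scaled to the tighter of calcium/protein) and each pair with both constraints tight.
hummus only: max(128/50, 24/3) = 8 servings → $6.00.
peanut butter only: max(128/18, 24/7) = 7.111 servings → $1.78.
hummus + peanut butter with both tight: 1.568 servings and 2.757 servings → $1.86.
Cheapest feasible corner: $1.78.

$1.78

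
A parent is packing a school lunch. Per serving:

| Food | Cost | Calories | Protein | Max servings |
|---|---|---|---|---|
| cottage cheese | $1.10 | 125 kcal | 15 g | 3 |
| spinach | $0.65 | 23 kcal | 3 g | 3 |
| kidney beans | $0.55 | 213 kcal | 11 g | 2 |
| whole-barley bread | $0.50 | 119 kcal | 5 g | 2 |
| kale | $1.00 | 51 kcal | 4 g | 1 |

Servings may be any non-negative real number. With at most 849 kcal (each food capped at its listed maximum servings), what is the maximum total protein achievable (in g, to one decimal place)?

76.3 g

Protein per kcal: spinach 0.1304, cottage cheese 0.12, kale 0.07843, kidney beans 0.05164, whole-barley bread 0.04202.
Take 3 servings of spinach: uses 69 kcal, +9.0 g protein (running total 9.0 g).
Take 3 servings of cottage cheese: uses 375 kcal, +45.0 g protein (running total 54.0 g).
Take 1 serving of kale: uses 51 kcal, +4.0 g protein (running total 58.0 g).
Take 1.662 servings of kidney beans: uses 354 kcal, +18.3 g protein (running total 76.3 g).
Greedy by best ratio exhausts the calories allowance optimally: 76.3 g.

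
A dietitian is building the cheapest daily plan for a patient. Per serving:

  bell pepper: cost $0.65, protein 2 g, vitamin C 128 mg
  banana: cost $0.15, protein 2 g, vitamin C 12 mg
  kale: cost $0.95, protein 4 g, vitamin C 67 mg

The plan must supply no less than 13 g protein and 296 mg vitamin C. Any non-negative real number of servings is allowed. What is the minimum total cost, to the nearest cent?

$1.91

For a min-cost LP with two ≥-constraints, a basic feasible solution has at most two positive variables.
bell pepper only: max(13/2, 296/128) = 6.5 servings → $4.22.
banana only: max(13/2, 296/12) = 24.67 servings → $3.70.
kale only: max(13/4, 296/67) = 4.418 servings → $4.20.
bell pepper + banana with both tight: 1.879 servings and 4.621 servings → $1.91.
bell pepper + kale with both tight: 0.828 servings and 2.836 servings → $3.23.
banana + kale with both targets exact would need a negative amount; discard.
Cheapest feasible corner: $1.91.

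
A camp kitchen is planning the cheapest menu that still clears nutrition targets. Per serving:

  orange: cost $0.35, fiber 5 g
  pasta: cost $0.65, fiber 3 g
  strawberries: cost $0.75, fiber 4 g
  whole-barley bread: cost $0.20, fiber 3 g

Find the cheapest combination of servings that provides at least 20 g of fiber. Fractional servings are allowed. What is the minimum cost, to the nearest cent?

Cost per g of fiber: whole-barley bread $0.0667, orange $0.0700, strawberries $0.1875, pasta $0.2167.
With no serving limits, use only whole-barley bread: 20 g / 3 g = 6.667 servings × $0.20 = $1.33.

$1.33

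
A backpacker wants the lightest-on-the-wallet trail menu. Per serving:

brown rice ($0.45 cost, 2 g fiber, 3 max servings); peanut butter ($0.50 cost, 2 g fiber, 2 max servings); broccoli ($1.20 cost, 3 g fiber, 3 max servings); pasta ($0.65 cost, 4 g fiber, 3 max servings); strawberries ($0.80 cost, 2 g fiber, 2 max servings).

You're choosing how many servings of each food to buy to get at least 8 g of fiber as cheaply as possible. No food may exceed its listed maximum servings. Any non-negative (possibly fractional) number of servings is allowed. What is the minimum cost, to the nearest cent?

Cost per g of fiber: pasta $0.1625, brown rice $0.2250, peanut butter $0.2500, broccoli $0.4000, strawberries $0.4000.
Take 2 servings of pasta: +8.0 g fiber for $1.30 (total $1.30, still need 0.0 g).
Greedy by cheapest-per-g is optimal for a single linear constraint, so the minimum cost is $1.30.

$1.30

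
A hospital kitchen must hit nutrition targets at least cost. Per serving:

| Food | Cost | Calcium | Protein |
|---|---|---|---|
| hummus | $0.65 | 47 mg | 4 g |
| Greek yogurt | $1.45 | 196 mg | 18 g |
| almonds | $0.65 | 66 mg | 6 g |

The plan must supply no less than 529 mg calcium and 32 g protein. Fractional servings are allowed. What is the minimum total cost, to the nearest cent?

$3.91

A basic optimal solution has at most two foods positive. Try each food alone and each pair with both targets met exactly.
hummus only: max(529/47, 32/4) = 11.26 servings → $7.32.
Greek yogurt only: max(529/196, 32/18) = 2.699 servings → $3.91.
almonds only: max(529/66, 32/6) = 8.015 servings → $5.21.
hummus + Greek yogurt: intersection lies outside the first quadrant.
hummus + almonds: intersection lies outside the first quadrant.
Greek yogurt + almonds with both targets exact would need a negative amount; discard.
Cheapest feasible corner: $3.91.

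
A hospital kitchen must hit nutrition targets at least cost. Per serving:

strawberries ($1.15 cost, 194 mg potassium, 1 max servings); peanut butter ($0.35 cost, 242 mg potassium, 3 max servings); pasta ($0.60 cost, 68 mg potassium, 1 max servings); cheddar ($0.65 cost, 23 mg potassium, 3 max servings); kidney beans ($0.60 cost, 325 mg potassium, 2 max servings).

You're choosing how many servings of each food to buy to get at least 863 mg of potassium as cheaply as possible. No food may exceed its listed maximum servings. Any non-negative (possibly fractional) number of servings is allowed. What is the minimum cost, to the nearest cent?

Cost per mg of potassium: peanut butter $0.0014, kidney beans $0.0018, strawberries $0.0059, pasta $0.0088, cheddar $0.0283.
Take 3 servings of peanut butter: +726.0 mg potassium for $1.05 (total $1.05, still need 137.0 mg).
Take 0.4215 servings of kidney beans: +137.0 mg potassium for $0.25 (total $1.30, still need 0.0 mg).
Greedy by cheapest-per-mg is optimal for a single linear constraint, so the minimum cost is $1.30.

$1.30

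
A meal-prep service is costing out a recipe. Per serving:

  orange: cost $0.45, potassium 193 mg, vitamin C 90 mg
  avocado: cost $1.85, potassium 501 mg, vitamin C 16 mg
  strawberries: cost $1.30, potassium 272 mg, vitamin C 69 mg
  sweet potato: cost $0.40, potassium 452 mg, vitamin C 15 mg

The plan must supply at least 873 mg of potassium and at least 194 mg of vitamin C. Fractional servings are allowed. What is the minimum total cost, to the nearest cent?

$1.32

orange only: max(873/193, 194/90) = 4.523 servings → $2.04.
avocado only: max(873/501, 194/16) = 12.12 servings → $22.43.
strawberries only: max(873/272, 194/69) = 3.21 servings → $4.17.
sweet potato only: max(873/452, 194/15) = 12.93 servings → $5.17.
orange + avocado with both tight: 1.981 servings and 0.9792 servings → $2.70.
orange + strawberries: intersection lies outside the first quadrant.
orange + sweet potato with both tight: 1.974 servings and 1.088 servings → $1.32.
avocado + strawberries with both tight: 0.2472 servings and 2.754 servings → $4.04.
avocado + sweet potato: the both-tight solution has a negative serving — not a feasible corner.
strawberries + sweet potato with both tight: 2.752 servings and 0.2755 servings → $3.69.
The minimum over all feasible corners is $1.32.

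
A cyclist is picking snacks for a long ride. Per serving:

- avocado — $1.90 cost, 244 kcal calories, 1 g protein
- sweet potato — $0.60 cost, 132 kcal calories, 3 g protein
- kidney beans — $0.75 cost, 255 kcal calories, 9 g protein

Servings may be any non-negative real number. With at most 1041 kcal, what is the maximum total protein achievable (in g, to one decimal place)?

Protein per kcal: kidney beans 0.03529, sweet potato 0.02273, avocado 0.004098.
With no serving limits, spend the whole calories allowance on kidney beans: 1041 kcal / 255 kcal × 9 g = 36.7 g.

36.7 g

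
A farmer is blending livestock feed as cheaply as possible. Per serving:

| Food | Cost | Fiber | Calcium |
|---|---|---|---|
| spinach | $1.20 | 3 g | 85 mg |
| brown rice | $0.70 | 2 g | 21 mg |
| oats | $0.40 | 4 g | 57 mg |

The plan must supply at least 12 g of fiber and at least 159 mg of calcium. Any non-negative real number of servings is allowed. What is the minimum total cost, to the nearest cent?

$1.20

Check every corner: each single food scaled to meet both minima, and each pair solved so both constraints bind.
spinach only: max(12/3, 159/85) = 4 servings → $4.80.
brown rice only: max(12/2, 159/21) = 7.571 servings → $5.30.
oats only: max(12/4, 159/57) = 3 servings → $1.20.
spinach + brown rice with both tight: 0.6168 servings and 5.075 servings → $4.29.
spinach + oats: intersection lies outside the first quadrant.
brown rice + oats with both tight: 1.6 servings and 2.2 servings → $2.00.
Cheapest feasible corner: $1.20.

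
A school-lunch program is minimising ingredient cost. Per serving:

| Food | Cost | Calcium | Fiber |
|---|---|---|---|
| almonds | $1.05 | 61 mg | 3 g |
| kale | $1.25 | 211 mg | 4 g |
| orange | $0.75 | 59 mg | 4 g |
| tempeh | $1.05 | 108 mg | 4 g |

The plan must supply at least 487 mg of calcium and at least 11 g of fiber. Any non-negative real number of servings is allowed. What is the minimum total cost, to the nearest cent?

almonds only: max(487/61, 11/3) = 7.984 servings → $8.38.
kale only: max(487/211, 11/4) = 2.75 servings → $3.44.
orange only: max(487/59, 11/4) = 8.254 servings → $6.19.
tempeh only: max(487/108, 11/4) = 4.509 servings → $4.73.
almonds + kale with both tight: 0.9589 servings and 2.031 servings → $3.55.
almonds + orange: the both-tight solution has a negative serving — not a feasible corner.
almonds + tempeh: the both-tight solution has a negative serving — not a feasible corner.
kale + orange with both tight: 2.137 servings and 0.6135 servings → $3.13.
kale + tempeh with both tight: 1.845 servings and 0.9053 servings → $3.26.
orange + tempeh: the both-tight solution has a negative serving — not a feasible corner.
The minimum over all feasible corners is $3.13.

$3.13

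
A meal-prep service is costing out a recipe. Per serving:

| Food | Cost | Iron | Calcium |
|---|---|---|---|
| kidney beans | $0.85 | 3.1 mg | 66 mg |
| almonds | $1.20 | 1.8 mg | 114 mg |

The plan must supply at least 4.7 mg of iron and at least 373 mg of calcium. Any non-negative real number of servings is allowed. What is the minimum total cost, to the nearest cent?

This is a tiny linear program; its minimum lies at a vertex of the feasible set. List the vertices and price them.
kidney beans only: max(4.7/3.1, 373/66) = 5.652 servings → $4.80.
almonds only: max(4.7/1.8, 373/114) = 3.272 servings → $3.93.
kidney beans + almonds: intersection lies outside the first quadrant.
Cheapest feasible corner: $3.93.

$3.93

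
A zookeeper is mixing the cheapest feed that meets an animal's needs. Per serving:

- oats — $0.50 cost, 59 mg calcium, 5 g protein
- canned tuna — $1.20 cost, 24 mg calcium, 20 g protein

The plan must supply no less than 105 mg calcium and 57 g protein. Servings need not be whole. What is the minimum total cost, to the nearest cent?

Compare the cost at each extreme point of the feasible region.
oats only: max(105/59, 57/5) = 11.4 servings → $5.70.
canned tuna only: max(105/24, 57/20) = 4.375 servings → $5.25.
oats + canned tuna with both tight: 0.6906 servings and 2.677 servings → $3.56.
The minimum over all feasible corners is $3.56.

$3.56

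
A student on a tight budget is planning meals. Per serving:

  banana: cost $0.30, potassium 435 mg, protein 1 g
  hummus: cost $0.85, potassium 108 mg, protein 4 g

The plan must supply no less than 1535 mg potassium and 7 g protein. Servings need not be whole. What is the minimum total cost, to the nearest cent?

$1.78

A basic optimal solution has at most two foods positive. Try each food alone and each pair with both targets met exactly.
banana only: max(1535/435, 7/1) = 7 servings → $2.10.
hummus only: max(1535/108, 7/4) = 14.21 servings → $12.08.
banana + hummus with both tight: 3.299 servings and 0.9252 servings → $1.78.
Cheapest feasible corner: $1.78.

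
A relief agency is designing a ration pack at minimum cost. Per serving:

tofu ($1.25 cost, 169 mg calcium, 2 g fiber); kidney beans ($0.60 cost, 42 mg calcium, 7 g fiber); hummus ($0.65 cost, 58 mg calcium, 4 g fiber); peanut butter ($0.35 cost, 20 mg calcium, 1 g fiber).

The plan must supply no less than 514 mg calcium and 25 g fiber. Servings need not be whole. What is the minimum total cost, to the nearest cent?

$4.64

Compare the cost at each extreme point of the feasible region.
tofu only: max(514/169, 25/2) = 12.5 servings → $15.62.
kidney beans only: max(514/42, 25/7) = 12.24 servings → $7.34.
hummus only: max(514/58, 25/4) = 8.862 servings → $5.76.
peanut butter only: max(514/20, 25/1) = 25.7 servings → $8.99.
tofu + kidney beans with both tight: 2.318 servings and 2.909 servings → $4.64.
tofu + hummus with both tight: 1.082 servings and 5.709 servings → $5.06.
tofu + peanut butter with both tight: 0.1085 servings and 24.78 servings → $8.81.
kidney beans + hummus: intersection lies outside the first quadrant.
kidney beans + peanut butter with both targets exact would need a negative amount; discard.
hummus + peanut butter: intersection lies outside the first quadrant.
Cheapest feasible corner: $4.64.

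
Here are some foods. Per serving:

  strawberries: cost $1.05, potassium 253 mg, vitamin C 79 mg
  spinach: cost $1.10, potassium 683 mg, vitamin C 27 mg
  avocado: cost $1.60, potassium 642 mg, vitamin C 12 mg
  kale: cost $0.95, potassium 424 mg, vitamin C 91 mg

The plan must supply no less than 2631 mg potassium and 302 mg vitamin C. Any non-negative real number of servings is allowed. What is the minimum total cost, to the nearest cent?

With two linear requirements the optimum uses one or two foods; enumerate the corners.
strawberries only: max(2631/253, 302/79) = 10.4 servings → $10.92.
spinach only: max(2631/683, 302/27) = 11.19 servings → $12.30.
avocado only: max(2631/642, 302/12) = 25.17 servings → $40.27.
kale only: max(2631/424, 302/91) = 6.205 servings → $5.89.
strawberries + spinach with both tight: 2.87 servings and 2.789 servings → $6.08.
strawberries + avocado with both tight: 3.404 servings and 2.757 servings → $7.98.
strawberries + kale: the both-tight solution has a negative serving — not a feasible corner.
spinach + avocado: the both-tight solution has a negative serving — not a feasible corner.
spinach + kale with both tight: 2.196 servings and 2.667 servings → $4.95.
avocado + kale with both tight: 2.088 servings and 3.043 servings → $6.23.
The minimum over all feasible corners is $4.95.

$4.95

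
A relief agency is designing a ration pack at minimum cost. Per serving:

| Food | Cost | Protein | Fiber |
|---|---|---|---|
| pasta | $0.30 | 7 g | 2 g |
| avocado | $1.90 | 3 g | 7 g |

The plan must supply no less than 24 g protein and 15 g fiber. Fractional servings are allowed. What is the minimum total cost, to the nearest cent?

For a min-cost LP with two ≥-constraints, a basic feasible solution has at most two positive variables.
pasta only: max(24/7, 15/2) = 7.5 servings → $2.25.
avocado only: max(24/3, 15/7) = 8 servings → $15.20.
pasta + avocado with both tight: 2.86 servings and 1.326 servings → $3.38.
Cheapest feasible corner: $2.25.

$2.25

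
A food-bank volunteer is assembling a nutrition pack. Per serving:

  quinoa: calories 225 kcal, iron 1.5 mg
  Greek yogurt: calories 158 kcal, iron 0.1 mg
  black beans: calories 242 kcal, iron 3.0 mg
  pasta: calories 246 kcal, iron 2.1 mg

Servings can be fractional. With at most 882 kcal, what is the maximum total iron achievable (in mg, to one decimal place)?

Iron per kcal: black beans 0.0124, pasta 0.008537, quinoa 0.006667, Greek yogurt 0.0006329.
With no serving limits, spend the whole calories allowance on black beans: 882 kcal / 242 kcal × 3.0 mg = 10.9 mg.

10.9 mg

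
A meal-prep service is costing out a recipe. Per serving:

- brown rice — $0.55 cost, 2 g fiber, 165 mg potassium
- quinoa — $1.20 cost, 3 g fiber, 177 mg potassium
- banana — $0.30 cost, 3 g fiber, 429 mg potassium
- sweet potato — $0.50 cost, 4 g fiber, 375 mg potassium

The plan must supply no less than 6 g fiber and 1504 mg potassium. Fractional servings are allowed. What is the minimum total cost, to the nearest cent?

With two linear requirements the optimum uses one or two foods; enumerate the corners.
brown rice only: max(6/2, 1504/165) = 9.115 servings → $5.01.
quinoa only: max(6/3, 1504/177) = 8.497 servings → $10.20.
banana only: max(6/3, 1504/429) = 3.506 servings → $1.05.
sweet potato only: max(6/4, 1504/375) = 4.011 servings → $2.01.
brown rice + quinoa: the both-tight solution has a negative serving — not a feasible corner.
brown rice + banana with both targets exact would need a negative amount; discard.
brown rice + sweet potato: the both-tight solution has a negative serving — not a feasible corner.
quinoa + banana: intersection lies outside the first quadrant.
quinoa + sweet potato: the both-tight solution has a negative serving — not a feasible corner.
banana + sweet potato: the both-tight solution has a negative serving — not a feasible corner.
The minimum over all feasible corners is $1.05.

$1.05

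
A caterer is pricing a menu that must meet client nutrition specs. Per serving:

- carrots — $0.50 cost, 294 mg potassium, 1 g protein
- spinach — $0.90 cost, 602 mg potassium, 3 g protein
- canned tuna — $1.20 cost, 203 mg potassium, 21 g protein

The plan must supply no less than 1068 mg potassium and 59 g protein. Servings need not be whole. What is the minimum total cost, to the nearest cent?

Two binding constraints pin down two serving amounts, so the optimal mix uses at most two foods. The candidates are each food alone (scaled to the tighter of potassium/protein) and each pair with both constraints tight.
carrots only: max(1068/294, 59/1) = 59 servings → $29.50.
spinach only: max(1068/602, 59/3) = 19.67 servings → $17.70.
canned tuna only: max(1068/203, 59/21) = 5.261 servings → $6.31.
carrots + spinach: intersection lies outside the first quadrant.
carrots + canned tuna with both tight: 1.75 servings and 2.726 servings → $4.15.
spinach + canned tuna with both tight: 0.8685 servings and 2.685 servings → $4.00.
The minimum over all feasible corners is $4.00.

$4.00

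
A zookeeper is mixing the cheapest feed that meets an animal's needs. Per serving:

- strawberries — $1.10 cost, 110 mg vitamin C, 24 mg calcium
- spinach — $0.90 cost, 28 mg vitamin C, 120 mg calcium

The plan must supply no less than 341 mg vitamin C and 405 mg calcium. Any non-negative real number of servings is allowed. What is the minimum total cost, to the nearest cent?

$5.21

At the optimum either one food covers both requirements or two foods hit both targets exactly; no other combination can be cheaper.
strawberries only: max(341/110, 405/24) = 16.88 servings → $18.56.
spinach only: max(341/28, 405/120) = 12.18 servings → $10.96.
strawberries + spinach with both tight: 2.361 servings and 2.903 servings → $5.21.
The minimum over all feasible corners is $5.21.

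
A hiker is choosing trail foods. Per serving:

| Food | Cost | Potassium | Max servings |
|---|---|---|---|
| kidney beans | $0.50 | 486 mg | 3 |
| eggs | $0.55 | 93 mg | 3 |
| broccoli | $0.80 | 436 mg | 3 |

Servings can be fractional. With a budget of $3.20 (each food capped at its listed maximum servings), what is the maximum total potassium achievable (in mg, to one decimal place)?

Potassium per dollar: kidney beans 972, broccoli 545, eggs 169.1.
Take 3 servings of kidney beans: spends $1.50, +1458.0 mg potassium (running total 1458.0 mg).
Take 2.125 servings of broccoli: spends $1.70, +926.5 mg potassium (running total 2384.5 mg).
Greedy by best ratio exhausts the cost allowance optimally: 2384.5 mg.

2384.5 mg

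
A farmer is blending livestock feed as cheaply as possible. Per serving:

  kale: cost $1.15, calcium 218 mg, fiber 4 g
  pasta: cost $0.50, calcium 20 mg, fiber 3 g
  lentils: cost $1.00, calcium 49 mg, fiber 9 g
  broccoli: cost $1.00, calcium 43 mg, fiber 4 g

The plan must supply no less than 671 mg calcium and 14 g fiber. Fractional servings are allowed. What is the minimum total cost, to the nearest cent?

$3.69

This is a tiny linear program; its minimum lies at a vertex of the feasible set. List the vertices and price them.
kale only: max(671/218, 14/4) = 3.5 servings → $4.03.
pasta only: max(671/20, 14/3) = 33.55 servings → $16.77.
lentils only: max(671/49, 14/9) = 13.69 servings → $13.69.
broccoli only: max(671/43, 14/4) = 15.6 servings → $15.60.
kale + pasta with both tight: 3.019 servings and 0.6411 servings → $3.79.
kale + lentils with both tight: 3.031 servings and 0.2084 servings → $3.69.
kale + broccoli with both tight: 2.974 servings and 0.5257 servings → $3.95.
pasta + lentils: the both-tight solution has a negative serving — not a feasible corner.
pasta + broccoli: the both-tight solution has a negative serving — not a feasible corner.
lentils + broccoli: intersection lies outside the first quadrant.
So the least-cost plan costs $3.69.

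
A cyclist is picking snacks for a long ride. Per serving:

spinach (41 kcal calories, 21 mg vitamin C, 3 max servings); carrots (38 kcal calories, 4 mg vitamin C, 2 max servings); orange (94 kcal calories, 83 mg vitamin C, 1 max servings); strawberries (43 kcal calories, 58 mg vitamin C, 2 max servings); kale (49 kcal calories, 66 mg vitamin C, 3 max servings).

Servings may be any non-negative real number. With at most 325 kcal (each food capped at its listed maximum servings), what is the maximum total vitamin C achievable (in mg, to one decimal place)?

395.2 mg

Vitamin C per kcal: strawberries 1.349, kale 1.347, orange 0.883, spinach 0.5122, carrots 0.1053.
Take 2 servings of strawberries: uses 86 kcal, +116.0 mg vitamin C (running total 116.0 mg).
Take 3 servings of kale: uses 147 kcal, +198.0 mg vitamin C (running total 314.0 mg).
Take 0.9787 servings of orange: uses 92 kcal, +81.2 mg vitamin C (running total 395.2 mg).
Filling greedily by vitamin C-per-kcal is optimal for one linear limit, giving 395.2 mg.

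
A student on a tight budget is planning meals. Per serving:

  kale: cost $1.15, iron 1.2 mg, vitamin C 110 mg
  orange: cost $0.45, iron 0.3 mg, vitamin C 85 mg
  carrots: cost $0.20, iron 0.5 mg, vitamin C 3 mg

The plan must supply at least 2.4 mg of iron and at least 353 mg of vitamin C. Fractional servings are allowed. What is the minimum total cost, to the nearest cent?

kale only: max(2.4/1.2, 353/110) = 3.209 servings → $3.69.
orange only: max(2.4/0.3, 353/85) = 8 servings → $3.60.
carrots only: max(2.4/0.5, 353/3) = 117.7 servings → $23.53.
kale + orange with both tight: 1.422 servings and 2.313 servings → $2.68.
kale + carrots with both targets exact would need a negative amount; discard.
orange + carrots with both tight: 4.07 servings and 2.358 servings → $2.30.
So the least-cost plan costs $2.30.

$2.30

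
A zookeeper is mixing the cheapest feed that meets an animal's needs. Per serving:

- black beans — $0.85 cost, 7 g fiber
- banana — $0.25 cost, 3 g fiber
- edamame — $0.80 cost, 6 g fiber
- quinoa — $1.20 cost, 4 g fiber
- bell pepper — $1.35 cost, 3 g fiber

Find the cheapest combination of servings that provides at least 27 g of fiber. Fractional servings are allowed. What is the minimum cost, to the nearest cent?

$2.25

Cost per g of fiber: banana $0.0833, black beans $0.1214, edamame $0.1333, quinoa $0.3000, bell pepper $0.4500.
With no serving limits, use only banana: 27 g / 3 g = 9 servings × $0.25 = $2.25.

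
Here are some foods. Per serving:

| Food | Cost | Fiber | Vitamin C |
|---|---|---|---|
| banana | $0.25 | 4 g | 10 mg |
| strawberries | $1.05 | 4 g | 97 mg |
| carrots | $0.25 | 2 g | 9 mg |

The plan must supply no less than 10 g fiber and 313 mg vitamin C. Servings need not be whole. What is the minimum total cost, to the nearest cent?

$3.39

A basic optimal solution has at most two foods positive. Try each food alone and each pair with both targets met exactly.
banana only: max(10/4, 313/10) = 31.3 servings → $7.83.
strawberries only: max(10/4, 313/97) = 3.227 servings → $3.39.
carrots only: max(10/2, 313/9) = 34.78 servings → $8.69.
banana + strawberries with both targets exact would need a negative amount; discard.
banana + carrots with both targets exact would need a negative amount; discard.
strawberries + carrots: the both-tight solution has a negative serving — not a feasible corner.
So the least-cost plan costs $3.39.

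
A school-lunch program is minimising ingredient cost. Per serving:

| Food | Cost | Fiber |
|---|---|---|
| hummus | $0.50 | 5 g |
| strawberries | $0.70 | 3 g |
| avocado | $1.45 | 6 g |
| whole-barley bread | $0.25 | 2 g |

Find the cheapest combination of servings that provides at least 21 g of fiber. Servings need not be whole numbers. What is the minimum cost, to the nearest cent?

$2.10

Cost per g of fiber: hummus $0.1000, whole-barley bread $0.1250, strawberries $0.2333, avocado $0.2417.
With no serving limits, use only hummus: 21 g / 5 g = 4.2 servings × $0.50 = $2.10.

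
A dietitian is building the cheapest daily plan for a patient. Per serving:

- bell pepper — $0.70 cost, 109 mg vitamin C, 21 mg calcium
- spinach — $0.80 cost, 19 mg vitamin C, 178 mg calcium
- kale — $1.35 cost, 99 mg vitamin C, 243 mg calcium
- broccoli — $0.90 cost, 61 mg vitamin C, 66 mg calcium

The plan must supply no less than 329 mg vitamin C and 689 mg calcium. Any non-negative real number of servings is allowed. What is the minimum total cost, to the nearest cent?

$4.11

A basic optimal solution has at most two foods positive. Try each food alone and each pair with both targets met exactly.
bell pepper only: max(329/109, 689/21) = 32.81 servings → $22.97.
spinach only: max(329/19, 689/178) = 17.32 servings → $13.85.
kale only: max(329/99, 689/243) = 3.323 servings → $4.49.
broccoli only: max(329/61, 689/66) = 10.44 servings → $9.40.
bell pepper + spinach with both tight: 2.393 servings and 3.588 servings → $4.55.
bell pepper + kale with both tight: 0.4808 servings and 2.794 servings → $4.11.
bell pepper + broccoli: the both-tight solution has a negative serving — not a feasible corner.
spinach + kale: intersection lies outside the first quadrant.
spinach + broccoli with both tight: 2.115 servings and 4.735 servings → $5.95.
kale + broccoli with both tight: 2.451 servings and 1.416 servings → $4.58.
The minimum over all feasible corners is $4.11.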